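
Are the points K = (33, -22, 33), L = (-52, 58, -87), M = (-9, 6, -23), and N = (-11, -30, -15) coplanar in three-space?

With K as base: KL = (-85, 80, -120), KM = (-42, 28, -56), KN = (-44, -8, -48).
KM × KN = (-1792, 448, 1568).
KL · (KM × KN) = 0.
The scalar triple product vanishes, so the four points are coplanar.

Yes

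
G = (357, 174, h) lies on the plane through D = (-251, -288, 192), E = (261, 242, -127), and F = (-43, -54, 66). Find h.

Coplanarity requires DE · (DF × DG) = 0.
DE = (512, 530, -319), DF = (208, 234, -126); the triple product is linear in h with coefficient 9568 and constant term 2095392.
Setting it to zero: h = -219.

-219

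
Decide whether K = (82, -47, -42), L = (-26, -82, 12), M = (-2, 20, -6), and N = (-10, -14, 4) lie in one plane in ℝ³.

No

A normal to the plane through K, L, M is n = KL × KM = (-4878, -648, -10176).
The plane has equation n·P = 57852. For N: n·N = 17148.
17148 ≠ 57852, so N is off the plane.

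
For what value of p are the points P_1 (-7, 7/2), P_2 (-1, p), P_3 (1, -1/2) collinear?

1/2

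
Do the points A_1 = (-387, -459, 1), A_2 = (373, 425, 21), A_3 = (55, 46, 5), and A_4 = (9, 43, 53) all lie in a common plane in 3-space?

No

With A_1 as base: A_1A_2 = (760, 884, 20), A_1A_3 = (442, 505, 4), A_1A_4 = (396, 502, 52).
A_1A_3 × A_1A_4 = (24252, -21400, 21904).
A_1A_2 · (A_1A_3 × A_1A_4) = -48000.
Since -48000 ≠ 0, the four points are not coplanar.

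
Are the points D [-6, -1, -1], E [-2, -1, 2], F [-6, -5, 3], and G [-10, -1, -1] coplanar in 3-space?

The four points are coplanar iff the 3×3 determinant with rows DE, DF, DG is zero.
Rows: (4, 0, 3), (0, -4, 4), (-4, 0, 0).
Expanding along the first row: (4)(0) − (0)(16) + (3)(-16) = -48.
Nonzero ⇒ not coplanar.

No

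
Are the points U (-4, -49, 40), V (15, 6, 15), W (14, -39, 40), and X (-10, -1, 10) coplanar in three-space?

No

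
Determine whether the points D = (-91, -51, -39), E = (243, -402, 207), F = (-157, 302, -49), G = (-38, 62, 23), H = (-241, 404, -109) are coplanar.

The plane through D, E, F has normal n = DE × DF = (-83328, -12896, 94736) and equation n·P = 4545840.
Checking the remaining points: n·G = 4545840, n·H = 4545840.
All equal 4545840, so all 5 points lie in one plane.

Yes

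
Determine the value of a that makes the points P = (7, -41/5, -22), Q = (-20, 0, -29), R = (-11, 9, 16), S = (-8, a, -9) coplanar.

1

Normal to plane PQR: n = (432, 1152, -1584/5); plane equation n·X = 2736/5.
Requiring n·S = 2736/5: (1152)a + (-3024/5) = 2736/5.
So a = 1.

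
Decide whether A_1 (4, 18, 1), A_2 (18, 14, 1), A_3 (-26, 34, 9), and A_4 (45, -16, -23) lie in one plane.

Yes

A normal to the plane through A_1, A_2, A_3 is n = A_1A_2 × A_1A_3 = (-32, -112, 104).
The plane has equation n·P = -2040. For A_4: n·A_4 = -2040.
Equal, so A_4 lies in the plane and all four are coplanar.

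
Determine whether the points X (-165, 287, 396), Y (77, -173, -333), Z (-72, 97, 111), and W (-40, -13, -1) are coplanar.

The four points are coplanar iff the 3×3 determinant with rows XY, XZ, XW is zero.
Rows: (242, -460, -729), (93, -190, -285), (125, -300, -397).
Expanding along the first row: (242)(-10070) − (-460)(-1296) + (-729)(-4150) = -7750.
Nonzero ⇒ not coplanar.

No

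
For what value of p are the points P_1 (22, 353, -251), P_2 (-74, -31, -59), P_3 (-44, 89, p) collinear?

Collinearity requires P_1P_2 × P_1P_3 = 0; each component is linear in p.
The x-component gives (-384)p + (-45696) = 0, so p = -119.
The remaining components then also vanish.

-119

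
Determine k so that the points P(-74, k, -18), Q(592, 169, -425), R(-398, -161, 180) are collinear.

-53

Direction QR = (-990, -330, 605). From the x-coordinate of P, the parameter along the line is τ = (-74 − 592)/(-990) = 37/55.
Then k = 169 + 37/55·(-330) = -53.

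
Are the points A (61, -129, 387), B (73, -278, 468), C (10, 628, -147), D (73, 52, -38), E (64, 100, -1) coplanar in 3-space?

The plane through A, B, C has normal n = AB × AC = (18249, 2277, 1485) and equation n·P = 1394151.
Checking the remaining points: n·D = 1394151, n·E = 1394151.
All equal 1394151, so all 5 points lie in one plane.

Yes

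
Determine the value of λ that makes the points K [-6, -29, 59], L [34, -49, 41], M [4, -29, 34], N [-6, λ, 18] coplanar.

-19

Normal to plane KLM: n = (500, 820, 200); plane equation n·P = -14980.
Requiring n·N = -14980: (820)λ + (600) = -14980.
So λ = -19.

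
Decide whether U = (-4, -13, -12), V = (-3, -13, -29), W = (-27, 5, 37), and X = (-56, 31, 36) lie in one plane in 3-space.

With U as base: UV = (1, 0, -17), UW = (-23, 18, 49), UX = (-52, 44, 48).
UW × UX = (-1292, -1444, -76).
UV · (UW × UX) = 0.
The scalar triple product vanishes, so the four points are coplanar.

Yes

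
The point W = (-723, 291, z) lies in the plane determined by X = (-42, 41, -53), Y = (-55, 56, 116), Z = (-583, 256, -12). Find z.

-354

The plane through X, Y, Z has equation −35720x − 90896y + 5320z = -2508456.
Substituting W: (5320)z + (-625176) = -2508456, so z = -354.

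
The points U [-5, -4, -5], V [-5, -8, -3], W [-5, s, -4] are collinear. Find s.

-6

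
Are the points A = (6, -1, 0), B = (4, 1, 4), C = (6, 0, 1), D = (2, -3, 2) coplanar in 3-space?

Yes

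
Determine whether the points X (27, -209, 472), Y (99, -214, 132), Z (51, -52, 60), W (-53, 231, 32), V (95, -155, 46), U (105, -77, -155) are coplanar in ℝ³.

No

The plane through X, Y, Z has normal n = XY × XZ = (55440, 21504, 11424) and equation n·P = 2394672.
Checking the remaining points: n·W = 2394672, n·V = 2459184, n·U = 2394672.
Since n·V = 2459184 ≠ 2394672, V is off the plane and the points are not all coplanar.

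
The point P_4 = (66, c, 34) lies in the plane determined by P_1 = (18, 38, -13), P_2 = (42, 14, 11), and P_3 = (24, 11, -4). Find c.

The plane through P_1, P_2, P_3 has equation 432x − 72y − 504z = 11592.
Substituting P_4: (-72)c + (11376) = 11592, so c = -3.

-3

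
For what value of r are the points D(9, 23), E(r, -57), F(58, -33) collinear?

79

The three points are collinear iff det[DE; DF] = 0.
This determinant is linear in r: (-56)r + (4424) = 0, so r = 79.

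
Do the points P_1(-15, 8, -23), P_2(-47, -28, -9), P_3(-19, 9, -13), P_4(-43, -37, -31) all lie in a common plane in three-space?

A normal to the plane through P_1, P_2, P_3 is n = P_1P_2 × P_1P_3 = (-374, 264, -176).
The plane has equation n·P = 11770. For P_4: n·P_4 = 11770.
Equal, so P_4 lies in the plane and all four are coplanar.

Yes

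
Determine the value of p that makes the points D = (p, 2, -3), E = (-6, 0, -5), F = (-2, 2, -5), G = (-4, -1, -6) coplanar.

Coplanarity ⇔ det[DE; DF; DG] = 0.
Expanding, this is linear in p: (2)p + (20) = 0.
So p = -10.

-10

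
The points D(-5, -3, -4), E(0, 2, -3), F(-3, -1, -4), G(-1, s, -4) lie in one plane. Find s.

Normal to plane DEF: n = (-2, 2, 0); plane equation n·P = 4.
Requiring n·G = 4: (2)s + (2) = 4.
So s = 1.

1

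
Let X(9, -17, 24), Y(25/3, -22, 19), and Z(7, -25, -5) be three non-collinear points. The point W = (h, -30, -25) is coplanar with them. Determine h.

17/3

The plane through X, Y, Z has equation 105x − (28/3)y − (14/3)z = 2975/3.
Substituting W: (105)h + (1190/3) = 2975/3, so h = 17/3.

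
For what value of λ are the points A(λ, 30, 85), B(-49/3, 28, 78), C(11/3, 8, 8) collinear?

Direction BC = (20, -20, -70). From the y-coordinate of A, the parameter along the line is τ = (30 − 28)/(-20) = -1/10.
Then λ = (-49/3) + (-1/10)·(20) = -55/3.

-55/3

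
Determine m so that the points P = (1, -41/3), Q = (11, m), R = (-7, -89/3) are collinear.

19/3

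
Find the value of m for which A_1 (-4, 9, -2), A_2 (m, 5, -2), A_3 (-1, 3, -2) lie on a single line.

-2

Direction A_1A_3 = (3, -6, 0). From the y-coordinate of A_2, the parameter along the line is τ = (5 − 9)/(-6) = 2/3.
Then m = (-4) + 2/3·(3) = -2.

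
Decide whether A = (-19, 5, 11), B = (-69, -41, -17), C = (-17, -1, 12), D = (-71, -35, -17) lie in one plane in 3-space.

With A as base: AB = (-50, -46, -28), AC = (2, -6, 1), AD = (-52, -40, -28).
AC × AD = (208, 4, -392).
AB · (AC × AD) = 392.
Since 392 ≠ 0, the four points are not coplanar.

No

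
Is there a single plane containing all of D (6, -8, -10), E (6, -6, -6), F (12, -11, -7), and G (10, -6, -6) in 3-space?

No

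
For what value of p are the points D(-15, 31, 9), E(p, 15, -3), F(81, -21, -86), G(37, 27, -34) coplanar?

Normal to plane DFG: n = (1856, -812, 2320); plane equation n·P = -32132.
Requiring n·E = -32132: (1856)p + (-19140) = -32132.
So p = -7.

-7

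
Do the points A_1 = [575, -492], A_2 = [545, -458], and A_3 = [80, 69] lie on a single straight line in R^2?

A_1A_2 = (-30, 34), A_1A_3 = (-495, 561).
Twice the signed area of △A_1A_2A_3 is (-30)(561) − (34)(-495) = 0.
The triangle is degenerate (zero area), so the points are collinear.

Yes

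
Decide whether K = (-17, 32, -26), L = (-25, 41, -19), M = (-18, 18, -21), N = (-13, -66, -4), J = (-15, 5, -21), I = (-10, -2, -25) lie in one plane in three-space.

The plane through K, L, M has normal n = KL × KM = (143, 33, 121) and equation n·P = -4521.
Checking the remaining points: n·N = -4521, n·J = -4521, n·I = -4521.
All equal -4521, so all 6 points lie in one plane.

Yes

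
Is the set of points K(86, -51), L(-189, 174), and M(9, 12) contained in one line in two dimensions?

Yes

KL = (-275, 225), KM = (-77, 63).
det[KL; KM] = (-275)(63) − (225)(-77) = 0.
The determinant is zero, so the points are collinear.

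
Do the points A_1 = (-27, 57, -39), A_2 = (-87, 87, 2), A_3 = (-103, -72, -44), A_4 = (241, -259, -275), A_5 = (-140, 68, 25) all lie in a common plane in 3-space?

No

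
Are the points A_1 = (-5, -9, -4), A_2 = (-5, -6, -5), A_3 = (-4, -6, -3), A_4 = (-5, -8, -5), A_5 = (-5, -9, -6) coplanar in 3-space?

The plane through A_1, A_2, A_3 has normal n = A_1A_2 × A_1A_3 = (6, -1, -3) and equation n·P = -9.
Checking the remaining points: n·A_4 = -7, n·A_5 = -3.
Since n·A_4 = -7 ≠ -9, A_4 is off the plane and the points are not all coplanar.

No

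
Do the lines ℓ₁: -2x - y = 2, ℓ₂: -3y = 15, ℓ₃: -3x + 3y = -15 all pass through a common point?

The three lines meet at one point iff the augmented coefficient matrix [aᵢ bᵢ cᵢ] has rank < 3, i.e. its determinant vanishes.
Here the determinant is 27.
Nonzero, so no common point exists.

No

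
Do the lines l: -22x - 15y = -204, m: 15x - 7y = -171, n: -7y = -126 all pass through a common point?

Yes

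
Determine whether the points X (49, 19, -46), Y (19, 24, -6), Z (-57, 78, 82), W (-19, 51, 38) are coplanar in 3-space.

Yes

A normal to the plane through X, Y, Z is n = XY × XZ = (-1720, -400, -1240).
The plane has equation n·P = -34840. For W: n·W = -34840.
Equal, so W lies in the plane and all four are coplanar.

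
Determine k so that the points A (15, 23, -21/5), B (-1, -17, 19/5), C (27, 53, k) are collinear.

-51/5

Direction AB = (-16, -40, 8). From the x-coordinate of C, the parameter along the line is τ = (27 − 15)/(-16) = -3/4.
Then k = (-21/5) + (-3/4)·(8) = -51/5.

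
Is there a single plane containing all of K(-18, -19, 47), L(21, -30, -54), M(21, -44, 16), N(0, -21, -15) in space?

Yes

A normal to the plane through K, L, M is n = KL × KM = (-2184, -2730, -546).
The plane has equation n·P = 65520. For N: n·N = 65520.
Equal, so N lies in the plane and all four are coplanar.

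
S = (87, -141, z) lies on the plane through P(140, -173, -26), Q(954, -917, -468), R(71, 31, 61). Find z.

The plane through P, Q, R has equation 25440x − 40320y + 114720z = 7554240.
Substituting S: (114720)z + (7898400) = 7554240, so z = -3.

-3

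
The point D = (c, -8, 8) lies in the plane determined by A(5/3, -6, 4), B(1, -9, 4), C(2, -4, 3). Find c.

The plane through A, B, C has equation 3x − (2/3)y − (1/3)z = 23/3.
Substituting D: (3)c + (8/3) = 23/3, so c = 5/3.

5/3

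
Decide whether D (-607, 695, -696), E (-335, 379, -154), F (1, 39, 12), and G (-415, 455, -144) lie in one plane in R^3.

A normal to the plane through D, E, F is n = DE × DF = (131824, 136960, 13696).
The plane has equation n·P = 5637616. For G: n·G = 5637616.
Equal, so G lies in the plane and all four are coplanar.

Yes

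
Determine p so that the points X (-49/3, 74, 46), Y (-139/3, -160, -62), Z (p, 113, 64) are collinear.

-34/3

Collinearity requires XY × XZ = 0; each component is linear in p.
The y-component gives (-108)p + (-1224) = 0, so p = -34/3.
The remaining components then also vanish.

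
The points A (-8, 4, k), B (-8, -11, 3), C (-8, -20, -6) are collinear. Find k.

Direction BC = (0, -9, -9). From the y-coordinate of A, the parameter along the line is τ = (4 − (-11))/(-9) = -5/3.
Then k = 3 + (-5/3)·(-9) = 18.

18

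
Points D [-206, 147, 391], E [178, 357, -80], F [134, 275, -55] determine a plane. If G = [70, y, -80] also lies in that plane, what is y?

The plane through D, E, F has equation −33372x + 11124y − 22248z = -189108.
Substituting G: (11124)y + (-556200) = -189108, so y = 33.

33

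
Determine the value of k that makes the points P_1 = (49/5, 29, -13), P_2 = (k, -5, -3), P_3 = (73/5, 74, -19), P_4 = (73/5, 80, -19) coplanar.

9/5

Normal to plane P_1P_3P_4: n = (36, 0, 144/5); plane equation n·P = -108/5.
Requiring n·P_2 = -108/5: (36)k + (-432/5) = -108/5.
So k = 9/5.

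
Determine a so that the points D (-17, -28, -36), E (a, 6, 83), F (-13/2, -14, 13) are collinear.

17/2

Direction DF = (21/2, 14, 49). From the y-coordinate of E, the parameter along the line is τ = (6 − (-28))/14 = 17/7.
Then a = (-17) + 17/7·(21/2) = 17/2.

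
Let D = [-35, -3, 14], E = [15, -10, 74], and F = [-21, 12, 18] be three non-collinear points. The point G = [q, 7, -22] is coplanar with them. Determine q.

-61

Coplanarity requires DE · (DF × DG) = 0.
DE = (50, -7, 60), DF = (14, 15, 4); the triple product is linear in q with coefficient -928 and constant term -56608.
Setting it to zero: q = -61.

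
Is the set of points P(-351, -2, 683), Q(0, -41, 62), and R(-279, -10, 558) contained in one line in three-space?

No

PQ = (351, -39, -621), PR = (72, -8, -125).
Comparing components 2 and 3: (-39)(-125) − (-621)(-8) = -93 ≠ 0, so PQ and PR are not parallel and the points are not collinear.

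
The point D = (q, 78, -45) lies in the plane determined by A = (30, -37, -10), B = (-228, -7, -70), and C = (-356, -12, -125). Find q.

-446

The plane through A, B, C has equation −1950x − 6510y + 5130z = 131070.
Substituting D: (-1950)q + (-738630) = 131070, so q = -446.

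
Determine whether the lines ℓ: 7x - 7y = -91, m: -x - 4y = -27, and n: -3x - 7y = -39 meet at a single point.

No

Lines aᵢx + bᵢy = cᵢ with pairwise distinct directions are concurrent exactly when det[aᵢ bᵢ cᵢ] = 0.
Here the determinant is -70.
Nonzero, so no common point exists.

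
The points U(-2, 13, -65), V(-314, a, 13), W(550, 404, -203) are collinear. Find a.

-208

Collinearity requires UV × UW = 0; each component is linear in a.
The x-component gives (-138)a + (-28704) = 0, so a = -208.
The remaining components then also vanish.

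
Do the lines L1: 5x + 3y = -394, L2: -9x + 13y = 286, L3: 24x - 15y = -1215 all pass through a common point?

Lines aᵢx + bᵢy = cᵢ with pairwise distinct directions are concurrent exactly when det[aᵢ bᵢ cᵢ] = 0.
Here the determinant is 0.
It vanishes, so the lines are concurrent at (-65, -23).

Yes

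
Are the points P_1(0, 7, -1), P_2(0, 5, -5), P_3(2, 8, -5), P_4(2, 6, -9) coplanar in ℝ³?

Yes

The four points are coplanar iff the 3×3 determinant with rows P_1P_2, P_1P_3, P_1P_4 is zero.
Rows: (0, -2, -4), (2, 1, -4), (2, -1, -8).
Expanding along the first row: (0)(-12) − (-2)(-8) + (-4)(-4) = 0.
Zero determinant ⇒ coplanar.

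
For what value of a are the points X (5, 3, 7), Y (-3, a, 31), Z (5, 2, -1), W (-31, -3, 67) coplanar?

Coplanarity ⇔ det[XY; XZ; XW] = 0.
Expanding, this is linear in a: (288)a + (-864) = 0.
So a = 3.

3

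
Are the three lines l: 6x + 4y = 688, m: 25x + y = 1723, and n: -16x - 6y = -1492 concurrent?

Intersecting l and m: solving the 2×2 system gives (x, y) = (66, 73).
Substitute into n: (-16)(66) + (-6)(73) = -1494.
But n requires -1492 ≠ -1494, so the three lines have no common point.

No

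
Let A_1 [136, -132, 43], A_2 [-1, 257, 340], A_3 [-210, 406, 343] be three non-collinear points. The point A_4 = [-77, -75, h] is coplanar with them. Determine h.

The plane through A_1, A_2, A_3 has equation −43086x − 61662y + 60888z = 4897872.
Substituting A_4: (60888)h + (7942272) = 4897872, so h = -50.

-50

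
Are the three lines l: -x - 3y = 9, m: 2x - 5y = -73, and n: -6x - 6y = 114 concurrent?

Yes

The three lines meet at one point iff the augmented coefficient matrix [aᵢ bᵢ cᵢ] has rank < 3, i.e. its determinant vanishes.
Here the determinant is 0.
It vanishes, so the lines are concurrent at (-24, 5).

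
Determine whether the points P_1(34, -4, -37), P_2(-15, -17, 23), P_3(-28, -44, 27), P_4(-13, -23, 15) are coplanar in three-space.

No

With P_1 as base: P_1P_2 = (-49, -13, 60), P_1P_3 = (-62, -40, 64), P_1P_4 = (-47, -19, 52).
P_1P_3 × P_1P_4 = (-864, 216, -702).
P_1P_2 · (P_1P_3 × P_1P_4) = -2592.
Since -2592 ≠ 0, the four points are not coplanar.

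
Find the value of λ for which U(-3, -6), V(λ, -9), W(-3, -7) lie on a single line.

-3

The three points are collinear iff det[UV; UW] = 0.
This determinant is linear in λ: (-1)λ + (-3) = 0, so λ = -3.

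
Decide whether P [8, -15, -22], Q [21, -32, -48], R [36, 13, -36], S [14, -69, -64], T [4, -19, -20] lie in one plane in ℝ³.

The plane through P, Q, R has normal n = PQ × PR = (966, -546, 840) and equation n·X = -2562.
Checking the remaining points: n·S = -2562, n·T = -2562.
All equal -2562, so all 5 points lie in one plane.

Yes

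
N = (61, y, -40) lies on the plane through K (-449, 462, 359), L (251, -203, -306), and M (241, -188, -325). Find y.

-39

A normal to the plane is n = KL × KM = (22610, 19950, 3850).
N lies in the plane iff n · KN = 0.
This gives (19950)y + (778050) = 0, so y = -39.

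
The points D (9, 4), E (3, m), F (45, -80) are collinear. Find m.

Collinearity: (E − D) must be parallel to (F − D) = (36, -84).
Cross-multiplying the components: (m − 4)·(36) = (-6)·(-84).
Solving gives m = 18.

18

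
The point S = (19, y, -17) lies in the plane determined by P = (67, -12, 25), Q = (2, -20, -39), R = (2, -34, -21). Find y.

-22

Coplanarity requires PQ · (PR × PS) = 0.
PQ = (-65, -8, -64), PR = (-65, -22, -46); the triple product is linear in y with coefficient 1170 and constant term 25740.
Setting it to zero: y = -22.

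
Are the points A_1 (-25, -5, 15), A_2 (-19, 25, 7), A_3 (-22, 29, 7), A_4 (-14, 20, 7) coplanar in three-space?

No

With A_1 as base: A_1A_2 = (6, 30, -8), A_1A_3 = (3, 34, -8), A_1A_4 = (11, 25, -8).
A_1A_3 × A_1A_4 = (-72, -64, -299).
A_1A_2 · (A_1A_3 × A_1A_4) = 40.
Since 40 ≠ 0, the four points are not coplanar.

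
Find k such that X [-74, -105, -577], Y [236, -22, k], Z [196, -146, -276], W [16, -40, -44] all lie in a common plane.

484

Coplanarity ⇔ det[XY; XZ; XW] = 0.
Expanding, this is linear in k: (21240)k + (-10280160) = 0.
So k = 484.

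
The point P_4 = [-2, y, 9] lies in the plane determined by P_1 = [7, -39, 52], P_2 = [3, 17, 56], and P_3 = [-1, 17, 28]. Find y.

-4

A normal to the plane is n = P_1P_2 × P_1P_3 = (-1568, -128, 224).
P_4 lies in the plane iff n · P_1P_4 = 0.
This gives (-128)y + (-512) = 0, so y = -4.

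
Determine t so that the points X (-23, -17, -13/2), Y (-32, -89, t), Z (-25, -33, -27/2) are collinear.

-38

Collinearity requires XY × XZ = 0; each component is linear in t.
The x-component gives (16)t + (608) = 0, so t = -38.
The remaining components then also vanish.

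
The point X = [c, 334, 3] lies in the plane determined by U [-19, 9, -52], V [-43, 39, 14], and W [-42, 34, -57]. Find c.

The plane through U, V, W has equation −1800x − 1638y + 90z = 14778.
Substituting X: (-1800)c + (-546822) = 14778, so c = -312.

-312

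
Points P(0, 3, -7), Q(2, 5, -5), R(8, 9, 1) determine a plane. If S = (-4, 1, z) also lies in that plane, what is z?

Coplanarity requires PQ · (PR × PS) = 0.
PQ = (2, 2, 2), PR = (8, 6, 8); the triple product is linear in z with coefficient -4 and constant term -44.
Setting it to zero: z = -11.

-11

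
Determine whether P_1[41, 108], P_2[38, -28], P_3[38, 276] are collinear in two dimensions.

No

P_1P_2 = (-3, -136), P_1P_3 = (-3, 168).
If collinear, P_1P_3 would be a scalar multiple of P_1P_2. But (-3)·(168) ≠ (-136)·(-3) (difference -912), so they are not parallel; the points are not collinear.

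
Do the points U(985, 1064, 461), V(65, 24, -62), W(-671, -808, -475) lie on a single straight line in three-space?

UV = (-920, -1040, -523), UW = (-1656, -1872, -936).
Comparing components 2 and 3: (-1040)(-936) − (-523)(-1872) = -5616 ≠ 0, so UV and UW are not parallel and the points are not collinear.

No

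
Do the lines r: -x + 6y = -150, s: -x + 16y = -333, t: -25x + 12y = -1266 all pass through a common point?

Lines aᵢx + bᵢy = cᵢ with pairwise distinct directions are concurrent exactly when det[aᵢ bᵢ cᵢ] = 0.
Here the determinant is 414.
Nonzero, so no common point exists.

No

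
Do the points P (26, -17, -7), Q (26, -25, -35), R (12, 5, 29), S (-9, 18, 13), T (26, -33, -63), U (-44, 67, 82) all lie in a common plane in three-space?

Yes

The plane through P, Q, R has normal n = PQ × PR = (328, 392, -112) and equation n·X = 2648.
Checking the remaining points: n·S = 2648, n·T = 2648, n·U = 2648.
All equal 2648, so all 6 points lie in one plane.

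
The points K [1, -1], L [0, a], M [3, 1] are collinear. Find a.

-2

Collinearity: (L − K) must be parallel to (M − K) = (2, 2).
Cross-multiplying the components: (a − (-1))·(2) = (-1)·(2).
Solving gives a = -2.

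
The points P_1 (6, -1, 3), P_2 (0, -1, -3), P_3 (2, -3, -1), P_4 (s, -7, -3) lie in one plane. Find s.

The points are coplanar iff P_1P_2 · (P_1P_3 × P_1P_4) = 0.
Expanding, this is linear in s: (-12)s + (0) = 0.
So s = 0.

0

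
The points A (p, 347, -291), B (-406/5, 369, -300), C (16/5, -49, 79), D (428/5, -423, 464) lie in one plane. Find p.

-392/5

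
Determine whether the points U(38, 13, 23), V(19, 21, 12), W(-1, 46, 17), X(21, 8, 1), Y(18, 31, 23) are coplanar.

The plane through U, V, W has normal n = UV × UW = (315, 315, -315) and equation n·P = 8820.
Checking the remaining points: n·X = 8820, n·Y = 8190.
Since n·Y = 8190 ≠ 8820, Y is off the plane and the points are not all coplanar.

No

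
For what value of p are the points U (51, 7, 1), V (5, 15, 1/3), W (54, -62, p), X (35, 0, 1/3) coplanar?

-2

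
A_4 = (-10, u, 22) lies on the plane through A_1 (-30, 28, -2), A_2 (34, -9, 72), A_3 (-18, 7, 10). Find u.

The plane through A_1, A_2, A_3 has equation 1110x + 120y − 900z = -28140.
Substituting A_4: (120)u + (-30900) = -28140, so u = 23.

23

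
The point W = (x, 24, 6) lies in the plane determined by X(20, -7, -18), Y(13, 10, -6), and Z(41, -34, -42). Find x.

A normal to the plane is n = XY × XZ = (-84, 84, -168).
W lies in the plane iff n · XW = 0.
This gives (-84)x + (252) = 0, so x = 3.

3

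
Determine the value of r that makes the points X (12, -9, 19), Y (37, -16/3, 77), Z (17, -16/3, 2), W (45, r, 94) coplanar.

-4

The points are coplanar iff XY · (XZ × XW) = 0.
Expanding, this is linear in r: (715)r + (2860) = 0.
So r = -4.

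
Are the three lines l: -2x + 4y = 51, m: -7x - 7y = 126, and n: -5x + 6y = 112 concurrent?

No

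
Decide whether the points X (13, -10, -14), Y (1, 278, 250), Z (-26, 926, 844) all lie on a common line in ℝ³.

Yes

XY = (-12, 288, 264), XZ = (-39, 936, 858).
XY × XZ = (0, 0, 0).
The cross product vanishes, so the three points are collinear.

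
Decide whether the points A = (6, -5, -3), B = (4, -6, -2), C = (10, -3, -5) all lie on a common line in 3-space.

AB = (-2, -1, 1), AC = (4, 2, -2).
AB × AC = (0, 0, 0).
The cross product vanishes, so the three points are collinear.

Yes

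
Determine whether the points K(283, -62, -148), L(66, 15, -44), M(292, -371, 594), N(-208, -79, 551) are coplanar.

A normal to the plane through K, L, M is n = KL × KM = (89270, 161950, 66360).
The plane has equation n·P = 5401230. For N: n·N = 5202150.
5202150 ≠ 5401230, so N is off the plane.

No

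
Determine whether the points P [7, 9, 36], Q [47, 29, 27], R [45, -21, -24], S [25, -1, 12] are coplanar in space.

Yes

With P as base: PQ = (40, 20, -9), PR = (38, -30, -60), PS = (18, -10, -24).
PR × PS = (120, -168, 160).
PQ · (PR × PS) = 0.
The scalar triple product vanishes, so the four points are coplanar.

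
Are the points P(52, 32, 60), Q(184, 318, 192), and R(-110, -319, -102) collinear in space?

PQ = (132, 286, 132), PR = (-162, -351, -162).
Each component of PR is -27/22 times the corresponding component of PQ, so PR = -27/22·PQ and the points are collinear.

Yes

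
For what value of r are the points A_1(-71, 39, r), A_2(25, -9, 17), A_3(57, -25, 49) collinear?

-79

Collinearity requires A_1A_2 × A_1A_3 = 0; each component is linear in r.
The x-component gives (-16)r + (-1264) = 0, so r = -79.
The remaining components then also vanish.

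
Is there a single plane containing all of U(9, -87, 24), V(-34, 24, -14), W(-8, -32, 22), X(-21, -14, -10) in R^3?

The four points are coplanar iff the 3×3 determinant with rows UV, UW, UX is zero.
Rows: (-43, 111, -38), (-17, 55, -2), (-30, 73, -34).
Expanding along the first row: (-43)(-1724) − (111)(518) + (-38)(409) = 1092.
Nonzero ⇒ not coplanar.

No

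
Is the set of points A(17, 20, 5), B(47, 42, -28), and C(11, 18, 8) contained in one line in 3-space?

AB = (30, 22, -33), AC = (-6, -2, 3).
AB × AC = (0, 108, 72).
The cross product is nonzero, so the points do not lie on one line.

No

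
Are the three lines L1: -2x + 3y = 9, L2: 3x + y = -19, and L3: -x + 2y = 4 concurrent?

Yes

Intersecting L1 and L2: solving the 2×2 system gives (x, y) = (-6, -1).
Substitute into L3: (-1)(-6) + (2)(-1) = 4.
This equals 4, so (-6, -1) lies on all three lines and they are concurrent.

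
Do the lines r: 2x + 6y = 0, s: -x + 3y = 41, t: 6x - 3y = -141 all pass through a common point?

No

Intersecting r and s: solving the 2×2 system gives (x, y) = (-41/2, 41/6).
Substitute into t: (6)(-41/2) + (-3)(41/6) = -287/2.
But t requires -141 ≠ -287/2, so the three lines have no common point.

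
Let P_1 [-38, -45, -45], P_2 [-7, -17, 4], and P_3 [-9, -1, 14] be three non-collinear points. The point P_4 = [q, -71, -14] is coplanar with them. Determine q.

A normal to the plane is n = P_1P_2 × P_1P_3 = (-504, -408, 552).
P_4 lies in the plane iff n · P_1P_4 = 0.
This gives (-504)q + (8568) = 0, so q = 17.

17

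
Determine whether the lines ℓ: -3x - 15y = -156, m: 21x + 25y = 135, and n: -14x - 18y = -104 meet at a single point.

Lines aᵢx + bᵢy = cᵢ with pairwise distinct directions are concurrent exactly when det[aᵢ bᵢ cᵢ] = 0.
Here the determinant is 468.
Nonzero, so no common point exists.

No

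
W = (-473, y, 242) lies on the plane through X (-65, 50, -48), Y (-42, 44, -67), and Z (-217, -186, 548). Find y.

184

A normal to the plane is n = XY × XZ = (-8060, -10820, -6340).
W lies in the plane iff n · XW = 0.
This gives (-10820)y + (1990880) = 0, so y = 184.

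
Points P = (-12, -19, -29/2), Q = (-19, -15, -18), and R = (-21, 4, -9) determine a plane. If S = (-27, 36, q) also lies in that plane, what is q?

A normal to the plane is n = PQ × PR = (205/2, 70, -125).
S lies in the plane iff n · PS = 0.
This gives (-125)q + (500) = 0, so q = 4.

4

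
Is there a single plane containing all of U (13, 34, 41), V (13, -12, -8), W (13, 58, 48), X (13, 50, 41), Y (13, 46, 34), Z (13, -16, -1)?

Yes

The plane through U, V, W has normal n = UV × UW = (854, 0, 0) and equation n·P = 11102.
Checking the remaining points: n·X = 11102, n·Y = 11102, n·Z = 11102.
All equal 11102, so all 6 points lie in one plane.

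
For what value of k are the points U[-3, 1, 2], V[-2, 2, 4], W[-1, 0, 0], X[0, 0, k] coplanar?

0

Coplanarity ⇔ det[UV; UW; UX] = 0.
Expanding, this is linear in k: (-3)k + (0) = 0.
So k = 0.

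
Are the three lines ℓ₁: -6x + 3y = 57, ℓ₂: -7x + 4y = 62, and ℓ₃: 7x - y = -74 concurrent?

No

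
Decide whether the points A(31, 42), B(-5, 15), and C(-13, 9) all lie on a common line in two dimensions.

Yes

AB = (-36, -27), AC = (-44, -33).
Twice the signed area of △ABC is (-36)(-33) − (-27)(-44) = 0.
The triangle is degenerate (zero area), so the points are collinear.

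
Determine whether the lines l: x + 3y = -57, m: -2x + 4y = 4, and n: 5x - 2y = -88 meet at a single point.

Intersecting l and m: solving the 2×2 system gives (x, y) = (-24, -11).
Substitute into n: (5)(-24) + (-2)(-11) = -98.
But n requires -88 ≠ -98, so the three lines have no common point.

No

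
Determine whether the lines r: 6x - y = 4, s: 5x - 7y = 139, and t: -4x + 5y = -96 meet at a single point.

No

Intersecting r and s: solving the 2×2 system gives (x, y) = (-3, -22).
Substitute into t: (-4)(-3) + (5)(-22) = -98.
But t requires -96 ≠ -98, so the three lines have no common point.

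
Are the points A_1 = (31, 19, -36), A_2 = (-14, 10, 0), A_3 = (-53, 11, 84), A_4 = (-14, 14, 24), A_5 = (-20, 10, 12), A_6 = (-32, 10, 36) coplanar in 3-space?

The plane through A_1, A_2, A_3 has normal n = A_1A_2 × A_1A_3 = (-792, 2376, -396) and equation n·P = 34848.
Checking the remaining points: n·A_4 = 34848, n·A_5 = 34848, n·A_6 = 34848.
All equal 34848, so all 6 points lie in one plane.

Yes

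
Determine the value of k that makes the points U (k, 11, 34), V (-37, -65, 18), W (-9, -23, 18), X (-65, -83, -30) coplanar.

The points are coplanar iff UV · (UW × UX) = 0.
Expanding, this is linear in k: (2016)k + (-38304) = 0.
So k = 19.

19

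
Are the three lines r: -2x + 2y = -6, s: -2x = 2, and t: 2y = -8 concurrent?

Yes

Lines aᵢx + bᵢy = cᵢ with pairwise distinct directions are concurrent exactly when det[aᵢ bᵢ cᵢ] = 0.
Here the determinant is 0.
It vanishes, so the lines are concurrent at (-1, -4).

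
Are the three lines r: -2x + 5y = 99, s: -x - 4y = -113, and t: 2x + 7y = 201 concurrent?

Intersecting r and s: solving the 2×2 system gives (x, y) = (13, 25).
Substitute into t: (2)(13) + (7)(25) = 201.
This equals 201, so (13, 25) lies on all three lines and they are concurrent.

Yes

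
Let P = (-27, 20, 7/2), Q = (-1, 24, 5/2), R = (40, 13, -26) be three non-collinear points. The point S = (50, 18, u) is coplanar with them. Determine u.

-21

A normal to the plane is n = PQ × PR = (-125, 700, -450).
S lies in the plane iff n · PS = 0.
This gives (-450)u + (-9450) = 0, so u = -21.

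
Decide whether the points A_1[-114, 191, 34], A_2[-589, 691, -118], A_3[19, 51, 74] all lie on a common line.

A_1A_2 = (-475, 500, -152), A_1A_3 = (133, -140, 40).
Comparing components 2 and 3: (500)(40) − (-152)(-140) = -1280 ≠ 0, so A_1A_2 and A_1A_3 are not parallel and the points are not collinear.

No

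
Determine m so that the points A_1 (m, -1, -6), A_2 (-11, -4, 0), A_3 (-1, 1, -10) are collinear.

-5

Collinearity requires A_1A_2 × A_1A_3 = 0; each component is linear in m.
The y-component gives (-10)m + (-50) = 0, so m = -5.
The remaining components then also vanish.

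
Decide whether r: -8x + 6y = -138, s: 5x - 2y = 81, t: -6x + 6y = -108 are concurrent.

Intersecting r and s: solving the 2×2 system gives (x, y) = (15, -3).
Substitute into t: (-6)(15) + (6)(-3) = -108.
This equals -108, so (15, -3) lies on all three lines and they are concurrent.

Yes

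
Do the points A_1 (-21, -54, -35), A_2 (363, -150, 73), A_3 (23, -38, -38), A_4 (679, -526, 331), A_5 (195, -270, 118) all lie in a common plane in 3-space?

Yes

The plane through A_1, A_2, A_3 has normal n = A_1A_2 × A_1A_3 = (-1440, 5904, 10368) and equation n·P = -651456.
Checking the remaining points: n·A_4 = -651456, n·A_5 = -651456.
All equal -651456, so all 5 points lie in one plane.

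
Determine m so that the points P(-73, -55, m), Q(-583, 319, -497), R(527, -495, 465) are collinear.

-55

Collinearity requires PQ × PR = 0; each component is linear in m.
The x-component gives (-814)m + (-44770) = 0, so m = -55.
The remaining components then also vanish.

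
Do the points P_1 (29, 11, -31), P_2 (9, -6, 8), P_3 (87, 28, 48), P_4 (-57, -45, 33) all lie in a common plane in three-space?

A normal to the plane through P_1, P_2, P_3 is n = P_1P_2 × P_1P_3 = (-2006, 3842, 646).
The plane has equation n·P = -35938. For P_4: n·P_4 = -37230.
-37230 ≠ -35938, so P_4 is off the plane.

No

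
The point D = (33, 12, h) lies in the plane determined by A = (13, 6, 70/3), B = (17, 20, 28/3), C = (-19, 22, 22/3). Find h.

A normal to the plane is n = AB × AC = (0, 512, 512).
D lies in the plane iff n · AD = 0.
This gives (512)h + (-26624/3) = 0, so h = 52/3.

52/3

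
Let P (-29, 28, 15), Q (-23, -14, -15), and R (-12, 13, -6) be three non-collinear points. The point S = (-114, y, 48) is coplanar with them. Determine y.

-14

The plane through P, Q, R has equation 432x − 384y + 624z = -13920.
Substituting S: (-384)y + (-19296) = -13920, so y = -14.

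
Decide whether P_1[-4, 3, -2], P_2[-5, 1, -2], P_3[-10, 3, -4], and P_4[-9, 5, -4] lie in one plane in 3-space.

Yes

With P_1 as base: P_1P_2 = (-1, -2, 0), P_1P_3 = (-6, 0, -2), P_1P_4 = (-5, 2, -2).
P_1P_3 × P_1P_4 = (4, -2, -12).
P_1P_2 · (P_1P_3 × P_1P_4) = 0.
The scalar triple product vanishes, so the four points are coplanar.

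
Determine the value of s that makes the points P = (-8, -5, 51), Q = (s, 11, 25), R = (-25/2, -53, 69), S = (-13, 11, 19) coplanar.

-23/2

Normal to plane PRS: n = (1248, -234, -312); plane equation n·X = -24726.
Requiring n·Q = -24726: (1248)s + (-10374) = -24726.
So s = -23/2.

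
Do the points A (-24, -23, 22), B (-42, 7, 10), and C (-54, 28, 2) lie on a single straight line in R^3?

No

AB = (-18, 30, -12), AC = (-30, 51, -20).
AB × AC = (12, 0, -18).
The cross product is nonzero, so the points do not lie on one line.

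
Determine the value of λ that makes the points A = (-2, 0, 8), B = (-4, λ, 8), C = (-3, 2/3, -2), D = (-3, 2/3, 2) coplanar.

4/3

The points are coplanar iff AB · (AC × AD) = 0.
Expanding, this is linear in λ: (4)λ + (-16/3) = 0.
So λ = 4/3.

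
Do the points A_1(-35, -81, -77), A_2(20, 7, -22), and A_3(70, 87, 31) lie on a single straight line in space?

A_1A_2 = (55, 88, 55), A_1A_3 = (105, 168, 108).
Comparing components 2 and 3: (88)(108) − (55)(168) = 264 ≠ 0, so A_1A_2 and A_1A_3 are not parallel and the points are not collinear.

No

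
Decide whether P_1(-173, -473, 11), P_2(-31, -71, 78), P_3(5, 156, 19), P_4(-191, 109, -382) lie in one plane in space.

A normal to the plane through P_1, P_2, P_3 is n = P_1P_2 × P_1P_3 = (-38927, 10790, 17762).
The plane has equation n·P = 1826083. For P_4: n·P_4 = 1826083.
Equal, so P_4 lies in the plane and all four are coplanar.

Yes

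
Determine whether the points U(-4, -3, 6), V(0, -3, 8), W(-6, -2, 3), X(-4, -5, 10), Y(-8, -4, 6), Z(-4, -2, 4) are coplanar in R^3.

Yes

The plane through U, V, W has normal n = UV × UW = (-2, 8, 4) and equation n·P = 8.
Checking the remaining points: n·X = 8, n·Y = 8, n·Z = 8.
All equal 8, so all 6 points lie in one plane.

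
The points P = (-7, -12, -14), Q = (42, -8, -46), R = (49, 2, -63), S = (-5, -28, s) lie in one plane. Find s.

6

Normal to plane PQR: n = (252, 609, 462); plane equation n·X = -15540.
Requiring n·S = -15540: (462)s + (-18312) = -15540.
So s = 6.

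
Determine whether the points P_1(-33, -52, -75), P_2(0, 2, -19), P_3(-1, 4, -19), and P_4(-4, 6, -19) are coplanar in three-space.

The four points are coplanar iff the 3×3 determinant with rows P_1P_2, P_1P_3, P_1P_4 is zero.
Rows: (33, 54, 56), (32, 56, 56), (29, 58, 56).
Expanding along the first row: (33)(-112) − (54)(168) + (56)(232) = 224.
Nonzero ⇒ not coplanar.

No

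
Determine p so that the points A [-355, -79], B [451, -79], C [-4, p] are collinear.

The three points are collinear iff det[AB; AC] = 0.
This determinant is linear in p: (806)p + (63674) = 0, so p = -79.

-79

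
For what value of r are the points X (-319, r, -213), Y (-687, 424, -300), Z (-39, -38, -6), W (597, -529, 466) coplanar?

Coplanarity ⇔ det[XY; XZ; XW] = 0.
Expanding, this is linear in r: (118872)r + (-21159216) = 0.
So r = 178.

178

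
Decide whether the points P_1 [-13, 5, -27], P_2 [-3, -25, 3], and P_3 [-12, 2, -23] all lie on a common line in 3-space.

P_1P_2 = (10, -30, 30), P_1P_3 = (1, -3, 4).
Comparing components 2 and 3: (-30)(4) − (30)(-3) = -30 ≠ 0, so P_1P_2 and P_1P_3 are not parallel and the points are not collinear.

No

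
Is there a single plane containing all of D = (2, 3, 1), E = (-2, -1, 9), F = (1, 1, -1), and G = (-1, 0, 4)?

No

A normal to the plane through D, E, F is n = DE × DF = (24, -16, 4).
The plane has equation n·P = 4. For G: n·G = -8.
-8 ≠ 4, so G is off the plane.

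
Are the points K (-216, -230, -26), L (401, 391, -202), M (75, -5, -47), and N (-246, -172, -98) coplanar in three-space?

A normal to the plane through K, L, M is n = KL × KM = (26559, -38259, -41886).
The plane has equation n·P = 4151862. For N: n·N = 4151862.
Equal, so N lies in the plane and all four are coplanar.

Yes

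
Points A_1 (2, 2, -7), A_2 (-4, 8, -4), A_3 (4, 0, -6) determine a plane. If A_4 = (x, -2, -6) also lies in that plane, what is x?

Coplanarity requires A_1A_2 · (A_1A_3 × A_1A_4) = 0.
A_1A_2 = (-6, 6, 3), A_1A_3 = (2, -2, 1); the triple product is linear in x with coefficient 12 and constant term -72.
Setting it to zero: x = 6.

6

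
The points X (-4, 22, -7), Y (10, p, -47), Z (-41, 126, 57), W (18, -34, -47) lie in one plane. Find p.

Normal to plane XZW: n = (-576, -72, -216); plane equation n·P = 2232.
Requiring n·Y = 2232: (-72)p + (4392) = 2232.
So p = 30.

30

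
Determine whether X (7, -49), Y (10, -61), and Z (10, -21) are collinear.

No

XY = (3, -12), XZ = (3, 28).
det[XY; XZ] = (3)(28) − (-12)(3) = 120.
The determinant is nonzero, so they are not collinear.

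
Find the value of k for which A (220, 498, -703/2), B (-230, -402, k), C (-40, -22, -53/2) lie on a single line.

211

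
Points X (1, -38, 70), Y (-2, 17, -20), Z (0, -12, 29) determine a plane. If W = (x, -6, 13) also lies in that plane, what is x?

-2

The plane through X, Y, Z has equation 85x − 33y − 23z = -271.
Substituting W: (85)x + (-101) = -271, so x = -2.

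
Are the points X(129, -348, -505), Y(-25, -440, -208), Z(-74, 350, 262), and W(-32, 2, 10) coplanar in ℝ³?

The four points are coplanar iff the 3×3 determinant with rows XY, XZ, XW is zero.
Rows: (-154, -92, 297), (-203, 698, 767), (-161, 350, 515).
Expanding along the first row: (-154)(91020) − (-92)(18942) + (297)(41328) = 0.
Zero determinant ⇒ coplanar.

Yes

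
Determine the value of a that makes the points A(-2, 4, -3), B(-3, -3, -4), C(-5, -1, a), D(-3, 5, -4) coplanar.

-6

Normal to plane ABD: n = (8, 0, -8); plane equation n·P = 8.
Requiring n·C = 8: (-8)a + (-40) = 8.
So a = -6.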